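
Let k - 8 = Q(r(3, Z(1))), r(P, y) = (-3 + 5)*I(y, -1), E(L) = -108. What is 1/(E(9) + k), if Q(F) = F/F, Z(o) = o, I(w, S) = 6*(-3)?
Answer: -1/99 ≈ -0.010101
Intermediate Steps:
I(w, S) = -18
r(P, y) = -36 (r(P, y) = (-3 + 5)*(-18) = 2*(-18) = -36)
Q(F) = 1
k = 9 (k = 8 + 1 = 9)
1/(E(9) + k) = 1/(-108 + 9) = 1/(-99) = -1/99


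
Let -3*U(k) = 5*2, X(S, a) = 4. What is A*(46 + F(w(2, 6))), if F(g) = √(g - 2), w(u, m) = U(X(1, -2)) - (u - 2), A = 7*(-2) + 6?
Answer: -368 - 32*I*√3/3 ≈ -368.0 - 18.475*I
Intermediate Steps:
A = -8 (A = -14 + 6 = -8)
U(k) = -10/3 (U(k) = -5*2/3 = -⅓*10 = -10/3)
w(u, m) = -4/3 - u (w(u, m) = -10/3 - (u - 2) = -10/3 - (-2 + u) = -10/3 + (2 - u) = -4/3 - u)
F(g) = √(-2 + g)
A*(46 + F(w(2, 6))) = -8*(46 + √(-2 + (-4/3 - 1*2))) = -8*(46 + √(-2 + (-4/3 - 2))) = -8*(46 + √(-2 - 10/3)) = -8*(46 + √(-16/3)) = -8*(46 + 4*I*√3/3) = -368 - 32*I*√3/3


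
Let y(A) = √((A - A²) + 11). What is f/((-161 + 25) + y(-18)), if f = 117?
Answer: -15912/18827 - 117*I*√331/18827 ≈ -0.84517 - 0.11306*I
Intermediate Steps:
y(A) = √(11 + A - A²)
f/((-161 + 25) + y(-18)) = 117/((-161 + 25) + √(11 - 18 - 1*(-18)²)) = 117/(-136 + √(11 - 18 - 1*324)) = 117/(-136 + √(11 - 18 - 324)) = 117/(-136 + √(-331)) = 117/(-136 + I*√331)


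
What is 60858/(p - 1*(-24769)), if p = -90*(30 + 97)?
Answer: 60858/13339 ≈ 4.5624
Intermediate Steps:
p = -11430 (p = -90*127 = -11430)
60858/(p - 1*(-24769)) = 60858/(-11430 - 1*(-24769)) = 60858/(-11430 + 24769) = 60858/13339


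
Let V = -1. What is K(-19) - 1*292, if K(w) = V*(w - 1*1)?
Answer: -272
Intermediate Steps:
K(w) = 1 - w (K(w) = -(w - 1*1) = -(w - 1) = -(-1 + w) = 1 - w)
K(-19) - 1*292 = (1 - 1*(-19)) - 1*292 = (1 + 19) - 292 = 20 - 292 = -272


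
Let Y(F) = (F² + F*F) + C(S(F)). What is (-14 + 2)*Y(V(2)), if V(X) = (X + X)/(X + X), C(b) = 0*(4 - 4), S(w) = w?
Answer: -24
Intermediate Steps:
C(b) = 0 (C(b) = 0*0 = 0)
V(X) = 1 (V(X) = (2*X)/((2*X)) = (2*X)*(1/(2*X)) = 1)
Y(F) = 2*F² (Y(F) = (F² + F*F) + 0 = (F² + F²) + 0 = 2*F² + 0 = 2*F²)
(-14 + 2)*Y(V(2)) = (-14 + 2)*(2*1²) = -24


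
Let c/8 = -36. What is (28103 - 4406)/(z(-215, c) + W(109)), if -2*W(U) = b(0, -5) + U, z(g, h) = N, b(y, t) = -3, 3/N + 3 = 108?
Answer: -92155/206 ≈ -447.35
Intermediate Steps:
N = 1/35 (N = 3/(-3 + 108) = 3/105 = 3*(1/105) = 1/35 ≈ 0.028571)
c = -288 (c = 8*(-36) = -288)
z(g, h) = 1/35
W(U) = 3/2 - U/2 (W(U) = -(-3 + U)/2 = 3/2 - U/2)
(28103 - 4406)/(z(-215, c) + W(109)) = (28103 - 4406)/(1/35 + (3/2 - ½*109)) = 23697/(1/35 + (3/2 - 109/2)) = 23697/(1/35 - 53) = 23697/(-1854/35) = 23697*(-35/1854) = -92155/206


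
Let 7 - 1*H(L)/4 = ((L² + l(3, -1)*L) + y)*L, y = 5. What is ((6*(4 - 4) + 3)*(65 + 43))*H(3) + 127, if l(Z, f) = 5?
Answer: -103553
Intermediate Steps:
H(L) = 28 - 4*L*(5 + L² + 5*L) (H(L) = 28 - 4*((L² + 5*L) + 5)*L = 28 - 4*(5 + L² + 5*L)*L = 28 - 4*L*(5 + L² + 5*L))
((6*(4 - 4) + 3)*(65 + 43))*H(3) + 127 = ((6*(4 - 4) + 3)*(65 + 43))*(28 - 20*3 - 20*3² - 4*3³) + 127 = ((6*0 + 3)*108)*(28 - 60 - 20*9 - 4*27) + 127 = ((0 + 3)*108)*(28 - 60 - 180 - 108) + 127 = (3*108)*(-320) + 127 = 324*(-320) + 127 = -103680 + 127 = -103553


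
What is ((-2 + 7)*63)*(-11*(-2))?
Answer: 6930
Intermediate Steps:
((-2 + 7)*63)*(-11*(-2)) = (5*63)*22 = 315*22 = 6930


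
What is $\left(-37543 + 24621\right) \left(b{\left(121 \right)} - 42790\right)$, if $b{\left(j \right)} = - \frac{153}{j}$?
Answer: $\frac{66906795046}{121} \approx 5.5295 \cdot 10^{8}$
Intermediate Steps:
$\left(-37543 + 24621\right) \left(b{\left(121 \right)} - 42790\right) = \left(-37543 + 24621\right) \left(- \frac{153}{121} - 42790\right) = - 12922 \left(\left(-153\right) \frac{1}{121} - 42790\right) = - 12922 \left(- \frac{153}{121} - 42790\right) = \left(-12922\right) \left(- \frac{5177743}{121}\right) = \frac{66906795046}{121}$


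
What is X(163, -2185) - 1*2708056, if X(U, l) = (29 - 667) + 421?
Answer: -2708273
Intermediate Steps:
X(U, l) = -217 (X(U, l) = -638 + 421 = -217)
X(163, -2185) - 1*2708056 = -217 - 1*2708056 = -217 - 2708056 = -2708273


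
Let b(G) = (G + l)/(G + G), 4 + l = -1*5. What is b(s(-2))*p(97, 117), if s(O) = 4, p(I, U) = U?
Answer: -585/8 ≈ -73.125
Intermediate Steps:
l = -9 (l = -4 - 1*5 = -4 - 5 = -9)
b(G) = (-9 + G)/(2*G) (b(G) = (G - 9)/(G + G) = (-9 + G)/((2*G)) = (-9 + G)*(1/(2*G)) = (-9 + G)/(2*G))
b(s(-2))*p(97, 117) = ((1/2)*(-9 + 4)/4)*117 = ((1/2)*(1/4)*(-5))*117 = -5/8*117 = -585/8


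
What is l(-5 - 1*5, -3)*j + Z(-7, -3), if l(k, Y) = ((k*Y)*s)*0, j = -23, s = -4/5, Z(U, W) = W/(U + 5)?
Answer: 3/2 ≈ 1.5000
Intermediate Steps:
Z(U, W) = W/(5 + U)
s = -⅘ (s = -4*⅕ = -⅘ ≈ -0.80000)
l(k, Y) = 0 (l(k, Y) = ((k*Y)*(-⅘))*0 = ((Y*k)*(-⅘))*0 = -4*Y*k/5*0 = 0)
l(-5 - 1*5, -3)*j + Z(-7, -3) = 0*(-23) - 3/(5 - 7) = 0 - 3/(-2) = 0 - 3*(-½) = 0 + 3/2 = 3/2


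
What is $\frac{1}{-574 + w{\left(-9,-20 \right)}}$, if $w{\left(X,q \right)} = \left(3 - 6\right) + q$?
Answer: $- \frac{1}{597} \approx -0.001675$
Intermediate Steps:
$w{\left(X,q \right)} = -3 + q$
$\frac{1}{-574 + w{\left(-9,-20 \right)}} = \frac{1}{-574 - 23} = \frac{1}{-597} = - \frac{1}{597}$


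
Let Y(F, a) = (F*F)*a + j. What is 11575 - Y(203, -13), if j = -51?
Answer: 547343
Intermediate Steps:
Y(F, a) = -51 + a*F**2 (Y(F, a) = (F*F)*a - 51 = F**2*a - 51 = a*F**2 - 51 = -51 + a*F**2)
11575 - Y(203, -13) = 11575 - (-51 - 13*203**2) = 11575 - (-51 - 13*41209) = 11575 - (-51 - 535717) = 11575 - 1*(-535768) = 11575 + 535768 = 547343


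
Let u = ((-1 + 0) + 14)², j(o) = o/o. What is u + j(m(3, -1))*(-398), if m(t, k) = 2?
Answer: -229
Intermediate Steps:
j(o) = 1
u = 169 (u = (-1 + 14)² = 13² = 169)
u + j(m(3, -1))*(-398) = 169 + 1*(-398) = 169 - 398 = -229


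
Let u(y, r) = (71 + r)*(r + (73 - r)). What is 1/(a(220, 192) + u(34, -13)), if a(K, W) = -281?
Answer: 1/3953 ≈ 0.00025297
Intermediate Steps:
u(y, r) = 5183 + 73*r (u(y, r) = (71 + r)*73 = 5183 + 73*r)
1/(a(220, 192) + u(34, -13)) = 1/(-281 + (5183 + 73*(-13))) = 1/(-281 + (5183 - 949)) = 1/(-281 + 4234) = 1/3953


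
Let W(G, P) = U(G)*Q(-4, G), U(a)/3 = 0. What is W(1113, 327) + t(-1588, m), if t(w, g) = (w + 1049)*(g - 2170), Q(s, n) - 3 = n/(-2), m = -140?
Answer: 1245090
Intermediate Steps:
U(a) = 0 (U(a) = 3*0 = 0)
Q(s, n) = 3 - n/2 (Q(s, n) = 3 + n/(-2) = 3 + n*(-½) = 3 - n/2)
W(G, P) = 0 (W(G, P) = 0*(3 - G/2) = 0)
t(w, g) = (-2170 + g)*(1049 + w) (t(w, g) = (1049 + w)*(-2170 + g) = (-2170 + g)*(1049 + w))
W(1113, 327) + t(-1588, m) = 0 + (-2276330 - 2170*(-1588) + 1049*(-140) - 140*(-1588)) = 0 + (-2276330 + 3445960 - 146860 + 222320) = 0 + 1245090 = 1245090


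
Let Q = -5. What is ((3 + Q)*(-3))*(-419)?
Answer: -2514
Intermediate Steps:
((3 + Q)*(-3))*(-419) = ((3 - 5)*(-3))*(-419) = -2*(-3)*(-419) = 6*(-419) = -2514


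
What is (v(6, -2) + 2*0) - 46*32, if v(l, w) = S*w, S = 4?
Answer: -1480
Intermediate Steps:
v(l, w) = 4*w
(v(6, -2) + 2*0) - 46*32 = (4*(-2) + 2*0) - 46*32 = (-8 + 0) - 1472 = -8 - 1472 = -1480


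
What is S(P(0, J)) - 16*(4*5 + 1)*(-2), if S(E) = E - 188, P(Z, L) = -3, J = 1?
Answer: 481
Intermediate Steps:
S(E) = -188 + E
S(P(0, J)) - 16*(4*5 + 1)*(-2) = (-188 - 3) - 16*(4*5 + 1)*(-2) = -191 - 16*(20 + 1)*(-2) = -191 - 16*21*(-2) = -191 - 336*(-2) = -191 + 672 = 481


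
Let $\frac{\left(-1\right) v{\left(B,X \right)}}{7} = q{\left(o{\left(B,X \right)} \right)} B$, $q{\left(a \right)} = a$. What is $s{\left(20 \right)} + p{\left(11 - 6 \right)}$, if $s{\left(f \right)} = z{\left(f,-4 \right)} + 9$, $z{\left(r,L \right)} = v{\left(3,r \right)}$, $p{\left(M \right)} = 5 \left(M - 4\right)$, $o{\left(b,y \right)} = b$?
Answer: $-49$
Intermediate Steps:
$p{\left(M \right)} = -20 + 5 M$ ($p{\left(M \right)} = 5 \left(-4 + M\right) = -20 + 5 M$)
$v{\left(B,X \right)} = - 7 B^{2}$ ($v{\left(B,X \right)} = - 7 B B = - 7 B^{2}$)
$z{\left(r,L \right)} = -63$ ($z{\left(r,L \right)} = - 7 \cdot 3^{2} = \left(-7\right) 9 = -63$)
$s{\left(f \right)} = -54$ ($s{\left(f \right)} = -63 + 9 = -54$)
$s{\left(20 \right)} + p{\left(11 - 6 \right)} = -54 - \left(20 - 5 \left(11 - 6\right)\right) = -54 + \left(-20 + 5 \cdot 5\right) = -54 + \left(-20 + 25\right) = -54 + 5 = -49$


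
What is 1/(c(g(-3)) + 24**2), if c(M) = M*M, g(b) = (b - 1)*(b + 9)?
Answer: 1/1152 ≈ 0.00086806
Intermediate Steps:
g(b) = (-1 + b)*(9 + b)
c(M) = M**2
1/(c(g(-3)) + 24**2) = 1/((-9 + (-3)**2 + 8*(-3))**2 + 24**2) = 1/((-9 + 9 - 24)**2 + 576) = 1/((-24)**2 + 576) = 1/(576 + 576) = 1/1152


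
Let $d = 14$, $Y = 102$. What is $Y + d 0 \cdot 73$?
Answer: $102$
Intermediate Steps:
$Y + d 0 \cdot 73 = 102 + 14 \cdot 0 \cdot 73 = 102 + 0 \cdot 73 = 102 + 0 = 102$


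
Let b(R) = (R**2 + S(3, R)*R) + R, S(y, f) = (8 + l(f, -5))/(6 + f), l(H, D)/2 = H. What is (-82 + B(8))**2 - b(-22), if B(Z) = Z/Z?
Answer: 12297/2 ≈ 6148.5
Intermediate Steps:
l(H, D) = 2*H
B(Z) = 1
S(y, f) = (8 + 2*f)/(6 + f)
b(R) = R + R**2 + 2*R*(4 + R)/(6 + R) (b(R) = (R**2 + (2*(4 + R)/(6 + R))*R) + R = (R**2 + 2*R*(4 + R)/(6 + R)) + R = R + R**2 + 2*R*(4 + R)/(6 + R))
(-82 + B(8))**2 - b(-22) = (-82 + 1)**2 - (-22)*(14 + (-22)**2 + 9*(-22))/(6 - 22) = (-81)**2 - (-22)*(14 + 484 - 198)/(-16) = 6561 - (-22)*(-1)*300/16 = 6561 - 1*825/2 = 6561 - 825/2 = 12297/2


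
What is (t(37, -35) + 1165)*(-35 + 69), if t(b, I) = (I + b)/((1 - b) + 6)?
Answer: 594116/15 ≈ 39608.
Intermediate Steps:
t(b, I) = (I + b)/(7 - b)
(t(37, -35) + 1165)*(-35 + 69) = ((-1*(-35) - 1*37)/(-7 + 37) + 1165)*(-35 + 69) = ((35 - 37)/30 + 1165)*34 = ((1/30)*(-2) + 1165)*34 = (-1/15 + 1165)*34 = (17474/15)*34 = 594116/15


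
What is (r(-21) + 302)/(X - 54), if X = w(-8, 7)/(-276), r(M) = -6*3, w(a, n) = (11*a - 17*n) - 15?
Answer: -13064/2447 ≈ -5.3388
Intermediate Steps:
w(a, n) = -15 - 17*n + 11*a (w(a, n) = (-17*n + 11*a) - 15 = -15 - 17*n + 11*a)
r(M) = -18
X = 37/46 (X = (-15 - 17*7 + 11*(-8))/(-276) = (-15 - 119 - 88)*(-1/276) = -222*(-1/276) = 37/46 ≈ 0.80435)
(r(-21) + 302)/(X - 54) = (-18 + 302)/(37/46 - 54) = 284/(-2447/46) = 284*(-46/2447) = -13064/2447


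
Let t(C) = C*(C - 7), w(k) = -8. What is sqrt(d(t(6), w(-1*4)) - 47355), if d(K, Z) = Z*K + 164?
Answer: I*sqrt(47143) ≈ 217.12*I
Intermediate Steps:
t(C) = C*(-7 + C)
d(K, Z) = 164 + K*Z (d(K, Z) = K*Z + 164 = 164 + K*Z)
sqrt(d(t(6), w(-1*4)) - 47355) = sqrt((164 + (6*(-7 + 6))*(-8)) - 47355) = sqrt((164 + (6*(-1))*(-8)) - 47355) = sqrt((164 - 6*(-8)) - 47355) = sqrt((164 + 48) - 47355) = sqrt(212 - 47355) = sqrt(-47143) = I*sqrt(47143)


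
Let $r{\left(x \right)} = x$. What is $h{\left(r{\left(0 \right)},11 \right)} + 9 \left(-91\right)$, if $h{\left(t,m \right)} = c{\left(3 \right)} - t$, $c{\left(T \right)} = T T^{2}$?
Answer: $-792$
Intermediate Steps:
$c{\left(T \right)} = T^{3}$
$h{\left(t,m \right)} = 27 - t$ ($h{\left(t,m \right)} = 3^{3} - t = 27 - t$)
$h{\left(r{\left(0 \right)},11 \right)} + 9 \left(-91\right) = \left(27 - 0\right) + 9 \left(-91\right) = \left(27 + 0\right) - 819 = 27 - 819 = -792$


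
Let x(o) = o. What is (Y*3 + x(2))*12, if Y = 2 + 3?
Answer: 204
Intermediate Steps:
Y = 5
(Y*3 + x(2))*12 = (5*3 + 2)*12 = (15 + 2)*12 = 17*12 = 204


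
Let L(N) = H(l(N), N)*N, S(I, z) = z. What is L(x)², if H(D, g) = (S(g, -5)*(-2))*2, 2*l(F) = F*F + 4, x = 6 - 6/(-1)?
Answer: 57600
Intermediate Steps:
x = 12 (x = 6 - 6*(-1) = 6 - 1*(-6) = 6 + 6 = 12)
l(F) = 2 + F²/2 (l(F) = (F*F + 4)/2 = (F² + 4)/2 = (4 + F²)/2 = 2 + F²/2)
H(D, g) = 20 (H(D, g) = -5*(-2)*2 = 10*2 = 20)
L(N) = 20*N
L(x)² = (20*12)² = 240² = 57600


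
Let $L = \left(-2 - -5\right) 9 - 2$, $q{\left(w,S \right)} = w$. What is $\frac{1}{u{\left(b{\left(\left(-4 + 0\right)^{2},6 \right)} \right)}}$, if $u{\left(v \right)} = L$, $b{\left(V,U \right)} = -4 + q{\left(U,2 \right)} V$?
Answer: $\frac{1}{25} \approx 0.04$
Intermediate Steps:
$L = 25$ ($L = \left(-2 + 5\right) 9 - 2 = 3 \cdot 9 - 2 = 27 - 2 = 25$)
$b{\left(V,U \right)} = -4 + U V$
$u{\left(v \right)} = 25$
$\frac{1}{u{\left(b{\left(\left(-4 + 0\right)^{2},6 \right)} \right)}} = \frac{1}{25}$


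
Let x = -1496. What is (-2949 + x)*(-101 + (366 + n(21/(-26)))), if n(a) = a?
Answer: -30532705/26 ≈ -1.1743e+6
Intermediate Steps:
(-2949 + x)*(-101 + (366 + n(21/(-26)))) = (-2949 - 1496)*(-101 + (366 + 21/(-26))) = -4445*(-101 + (366 + 21*(-1/26))) = -4445*(-101 + (366 - 21/26)) = -4445*(-101 + 9495/26) = -4445*6869/26 = -30532705/26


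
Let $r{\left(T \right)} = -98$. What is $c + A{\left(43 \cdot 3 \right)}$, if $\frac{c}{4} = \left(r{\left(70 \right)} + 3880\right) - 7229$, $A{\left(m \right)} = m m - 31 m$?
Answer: $-1146$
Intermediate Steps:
$A{\left(m \right)} = m^{2} - 31 m$
$c = -13788$ ($c = 4 \left(\left(-98 + 3880\right) - 7229\right) = 4 \left(3782 - 7229\right) = 4 \left(-3447\right) = -13788$)
$c + A{\left(43 \cdot 3 \right)} = -13788 + 43 \cdot 3 \left(-31 + 43 \cdot 3\right) = -13788 + 129 \left(-31 + 129\right) = -13788 + 129 \cdot 98 = -13788 + 12642 = -1146$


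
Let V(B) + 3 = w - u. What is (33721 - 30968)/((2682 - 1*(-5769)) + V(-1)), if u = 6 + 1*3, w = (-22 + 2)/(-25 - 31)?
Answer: 38542/118151 ≈ 0.32621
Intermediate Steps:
w = 5/14 (w = -20/(-56) = -20*(-1/56) = 5/14 ≈ 0.35714)
u = 9 (u = 6 + 3 = 9)
V(B) = -163/14 (V(B) = -3 + (5/14 - 1*9) = -3 + (5/14 - 9) = -3 - 121/14 = -163/14)
(33721 - 30968)/((2682 - 1*(-5769)) + V(-1)) = (33721 - 30968)/((2682 - 1*(-5769)) - 163/14) = 2753/((2682 + 5769) - 163/14) = 2753/(8451 - 163/14) = 2753/(118151/14) = 2753*(14/118151) = 38542/118151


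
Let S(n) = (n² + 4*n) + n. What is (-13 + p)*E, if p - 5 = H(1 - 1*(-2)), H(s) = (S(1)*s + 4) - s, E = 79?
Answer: 869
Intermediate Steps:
S(n) = n² + 5*n
H(s) = 4 + 5*s (H(s) = ((1*(5 + 1))*s + 4) - s = ((1*6)*s + 4) - s = (6*s + 4) - s = (4 + 6*s) - s = 4 + 5*s)
p = 24 (p = 5 + (4 + 5*(1 - 1*(-2))) = 5 + (4 + 5*(1 + 2)) = 5 + (4 + 5*3) = 5 + (4 + 15) = 5 + 19 = 24)
(-13 + p)*E = (-13 + 24)*79 = 11*79 = 869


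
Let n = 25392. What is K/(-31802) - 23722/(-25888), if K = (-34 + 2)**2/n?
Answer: 299310580499/326640377328 ≈ 0.91633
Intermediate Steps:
K = 64/1587 (K = (-34 + 2)**2/25392 = (-32)**2*(1/25392) = 1024*(1/25392) = 64/1587 ≈ 0.040328)
K/(-31802) - 23722/(-25888) = (64/1587)/(-31802) - 23722/(-25888) = (64/1587)*(-1/31802) - 23722*(-1/25888) = -32/25234887 + 11861/12944 = 299310580499/326640377328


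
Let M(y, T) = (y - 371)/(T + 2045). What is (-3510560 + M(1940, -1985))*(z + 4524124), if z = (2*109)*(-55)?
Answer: -158399991427359/10 ≈ -1.5840e+13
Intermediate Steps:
z = -11990 (z = 218*(-55) = -11990)
M(y, T) = (-371 + y)/(2045 + T)
(-3510560 + M(1940, -1985))*(z + 4524124) = (-3510560 + (-371 + 1940)/(2045 - 1985))*(-11990 + 4524124) = (-3510560 + 1569/60)*4512134 = (-3510560 + (1/60)*1569)*4512134 = (-3510560 + 523/20)*4512134 = -70210677/20*4512134 = -158399991427359/10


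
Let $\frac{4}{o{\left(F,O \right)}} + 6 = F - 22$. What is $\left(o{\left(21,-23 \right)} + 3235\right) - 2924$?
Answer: $\frac{2173}{7} \approx 310.43$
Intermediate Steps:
$o{\left(F,O \right)} = \frac{4}{-28 + F}$ ($o{\left(F,O \right)} = \frac{4}{-6 + \left(F - 22\right)} = \frac{4}{-6 + \left(-22 + F\right)} = \frac{4}{-28 + F}$)
$\left(o{\left(21,-23 \right)} + 3235\right) - 2924 = \left(\frac{4}{-28 + 21} + 3235\right) - 2924 = \left(\frac{4}{-7} + 3235\right) - 2924 = \left(4 \left(- \frac{1}{7}\right) + 3235\right) - 2924 = \left(- \frac{4}{7} + 3235\right) - 2924 = \frac{22641}{7} - 2924 = \frac{2173}{7}$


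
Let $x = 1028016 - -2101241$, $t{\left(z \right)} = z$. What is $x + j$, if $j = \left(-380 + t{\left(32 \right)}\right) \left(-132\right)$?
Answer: $3175193$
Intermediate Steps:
$x = 3129257$ ($x = 1028016 + 2101241 = 3129257$)
$j = 45936$ ($j = \left(-380 + 32\right) \left(-132\right) = \left(-348\right) \left(-132\right) = 45936$)
$x + j = 3129257 + 45936 = 3175193$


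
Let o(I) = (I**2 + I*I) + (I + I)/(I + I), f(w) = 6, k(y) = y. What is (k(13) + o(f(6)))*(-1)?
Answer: -86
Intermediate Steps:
o(I) = 1 + 2*I**2 (o(I) = (I**2 + I**2) + (2*I)/((2*I)) = 2*I**2 + (2*I)*(1/(2*I)) = 2*I**2 + 1 = 1 + 2*I**2)
(k(13) + o(f(6)))*(-1) = (13 + (1 + 2*6**2))*(-1) = (13 + (1 + 2*36))*(-1) = (13 + (1 + 72))*(-1) = (13 + 73)*(-1) = 86*(-1) = -86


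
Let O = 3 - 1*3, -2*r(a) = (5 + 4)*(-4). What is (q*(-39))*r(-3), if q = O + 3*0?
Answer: 0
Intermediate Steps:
r(a) = 18 (r(a) = -(5 + 4)*(-4)/2 = -9*(-4)/2 = -½*(-36) = 18)
O = 0 (O = 3 - 3 = 0)
q = 0 (q = 0 + 3*0 = 0 + 0 = 0)
(q*(-39))*r(-3) = (0*(-39))*18 = 0*18 = 0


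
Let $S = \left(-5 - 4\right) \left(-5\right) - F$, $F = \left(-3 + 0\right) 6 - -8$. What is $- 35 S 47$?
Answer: $-90475$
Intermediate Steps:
$F = -10$ ($F = \left(-3\right) 6 + 8 = -18 + 8 = -10$)
$S = 55$ ($S = \left(-5 - 4\right) \left(-5\right) - -10 = \left(-9\right) \left(-5\right) + 10 = 45 + 10 = 55$)
$- 35 S 47 = \left(-35\right) 55 \cdot 47 = \left(-1925\right) 47 = -90475$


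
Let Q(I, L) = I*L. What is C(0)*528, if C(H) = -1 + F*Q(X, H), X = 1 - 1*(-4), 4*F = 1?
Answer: -528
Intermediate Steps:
F = ¼ (F = (¼)*1 = ¼ ≈ 0.25000)
X = 5 (X = 1 + 4 = 5)
C(H) = -1 + 5*H/4 (C(H) = -1 + (5*H)/4 = -1 + 5*H/4)
C(0)*528 = (-1 + (5/4)*0)*528 = (-1 + 0)*528 = -1*528 = -528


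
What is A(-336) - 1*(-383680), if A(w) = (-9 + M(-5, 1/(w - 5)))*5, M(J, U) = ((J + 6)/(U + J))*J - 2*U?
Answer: 223181050795/581746 ≈ 3.8364e+5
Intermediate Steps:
M(J, U) = -2*U + J*(6 + J)/(J + U) (M(J, U) = ((6 + J)/(J + U))*J - 2*U = J*(6 + J)/(J + U) - 2*U = -2*U + J*(6 + J)/(J + U))
A(w) = -45 + 5*(-5 - 2/(-5 + w)² + 10/(-5 + w))/(-5 + 1/(-5 + w)) (A(w) = (-9 + ((-5)² - 2/(w - 5)² + 6*(-5) - 2*(-5)/(w - 5))/(-5 + 1/(w - 5)))*5 = (-9 + (25 - 2/(-5 + w)² - 30 - 2*(-5)/(-5 + w))/(-5 + 1/(-5 + w)))*5 = (-9 + (25 - 2/(-5 + w)² - 30 + 10/(-5 + w))/(-5 + 1/(-5 + w)))*5 = (-9 + (-5 - 2/(-5 + w)² + 10/(-5 + w))/(-5 + 1/(-5 + w)))*5 = -45 + 5*(-5 - 2/(-5 + w)² + 10/(-5 + w))/(-5 + 1/(-5 + w)))
A(-336) - 1*(-383680) = 5*(-993 - 40*(-336)² + 399*(-336))/(130 - 51*(-336) + 5*(-336)²) - 1*(-383680) = 5*(-993 - 40*112896 - 134064)/(130 + 17136 + 5*112896) + 383680 = 5*(-993 - 4515840 - 134064)/(130 + 17136 + 564480) + 383680 = 5*(-4650897)/581746 + 383680 = 5*(1/581746)*(-4650897) + 383680 = -23254485/581746 + 383680 = 223181050795/581746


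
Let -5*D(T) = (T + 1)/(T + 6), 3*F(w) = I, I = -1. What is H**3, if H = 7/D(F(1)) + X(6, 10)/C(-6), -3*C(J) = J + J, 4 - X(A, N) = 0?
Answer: -208527857/8 ≈ -2.6066e+7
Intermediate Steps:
X(A, N) = 4 (X(A, N) = 4 - 1*0 = 4 + 0 = 4)
F(w) = -1/3 (F(w) = (1/3)*(-1) = -1/3)
C(J) = -2*J/3 (C(J) = -(J + J)/3 = -2*J/3)
D(T) = -(1 + T)/(5*(6 + T)) (D(T) = -(T + 1)/(5*(T + 6)) = -(1 + T)/(5*(6 + T)))
H = -593/2 (H = 7/(((-1 - 1*(-1/3))/(5*(6 - 1/3)))) + 4/((-2/3*(-6))) = 7/(((-1 + 1/3)/(5*(17/3)))) + 4/4 = 7/(((1/5)*(3/17)*(-2/3))) + 4*(1/4) = 7/(-2/85) + 1 = 7*(-85/2) + 1 = -595/2 + 1 = -593/2 ≈ -296.50)
H**3 = (-593/2)**3 = -208527857/8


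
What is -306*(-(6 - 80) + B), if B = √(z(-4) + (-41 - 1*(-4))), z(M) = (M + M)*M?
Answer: -22644 - 306*I*√5 ≈ -22644.0 - 684.24*I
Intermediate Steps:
z(M) = 2*M² (z(M) = (2*M)*M = 2*M²)
B = I*√5 (B = √(2*(-4)² + (-41 - 1*(-4))) = √(2*16 + (-41 + 4)) = √(32 - 37) = √(-5) = I*√5 ≈ 2.2361*I)
-306*(-(6 - 80) + B) = -306*(-(6 - 80) + I*√5) = -306*(-1*(-74) + I*√5) = -306*(74 + I*√5) = -22644 - 306*I*√5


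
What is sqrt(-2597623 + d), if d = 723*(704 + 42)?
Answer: I*sqrt(2058265) ≈ 1434.7*I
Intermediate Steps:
d = 539358 (d = 723*746 = 539358)
sqrt(-2597623 + d) = sqrt(-2597623 + 539358) = sqrt(-2058265) = I*sqrt(2058265)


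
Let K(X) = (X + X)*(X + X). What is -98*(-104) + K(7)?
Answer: 10388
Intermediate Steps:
K(X) = 4*X² (K(X) = (2*X)*(2*X) = 4*X²)
-98*(-104) + K(7) = -98*(-104) + 4*7² = 10192 + 4*49 = 10192 + 196 = 10388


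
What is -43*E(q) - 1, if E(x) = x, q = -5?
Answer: 214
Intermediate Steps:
-43*E(q) - 1 = -43*(-5) - 1 = 215 - 1 = 214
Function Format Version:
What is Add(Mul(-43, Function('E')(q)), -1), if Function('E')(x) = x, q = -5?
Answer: 214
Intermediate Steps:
Add(Mul(-43, Function('E')(q)), -1) = Add(Mul(-43, -5), -1) = Add(215, -1) = 214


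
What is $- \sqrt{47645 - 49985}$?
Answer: $- 6 i \sqrt{65} \approx - 48.374 i$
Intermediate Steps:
$- \sqrt{47645 - 49985} = - \sqrt{-2340} = - 6 i \sqrt{65}$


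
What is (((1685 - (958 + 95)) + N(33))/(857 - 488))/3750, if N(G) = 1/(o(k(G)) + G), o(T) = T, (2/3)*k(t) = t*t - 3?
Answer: 210077/459958500 ≈ 0.00045673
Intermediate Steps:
k(t) = -9/2 + 3*t**2/2 (k(t) = 3*(t*t - 3)/2 = 3*(t**2 - 3)/2 = 3*(-3 + t**2)/2 = -9/2 + 3*t**2/2)
N(G) = 1/(-9/2 + G + 3*G**2/2) (N(G) = 1/((-9/2 + 3*G**2/2) + G) = 1/(-9/2 + G + 3*G**2/2))
(((1685 - (958 + 95)) + N(33))/(857 - 488))/3750 = (((1685 - (958 + 95)) + 2/(-9 + 2*33 + 3*33**2))/(857 - 488))/3750 = (((1685 - 1*1053) + 2/(-9 + 66 + 3*1089))/369)*(1/3750) = (((1685 - 1053) + 2/(-9 + 66 + 3267))*(1/369))*(1/3750) = ((632 + 2/3324)*(1/369))*(1/3750) = ((632 + 2*(1/3324))*(1/369))*(1/3750) = ((632 + 1/1662)*(1/369))*(1/3750) = ((1050385/1662)*(1/369))*(1/3750) = (1050385/613278)*(1/3750) = 210077/459958500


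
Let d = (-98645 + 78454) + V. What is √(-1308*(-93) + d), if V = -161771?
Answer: 3*I*√6702 ≈ 245.6*I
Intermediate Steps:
d = -181962 (d = (-98645 + 78454) - 161771 = -20191 - 161771 = -181962)
√(-1308*(-93) + d) = √(-1308*(-93) - 181962) = √(121644 - 181962) = √(-60318) = 3*I*√6702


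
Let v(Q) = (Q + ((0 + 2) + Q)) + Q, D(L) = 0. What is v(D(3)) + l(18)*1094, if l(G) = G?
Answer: 19694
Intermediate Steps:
v(Q) = 2 + 3*Q (v(Q) = (Q + (2 + Q)) + Q = (2 + 2*Q) + Q = 2 + 3*Q)
v(D(3)) + l(18)*1094 = (2 + 3*0) + 18*1094 = (2 + 0) + 19692 = 2 + 19692 = 19694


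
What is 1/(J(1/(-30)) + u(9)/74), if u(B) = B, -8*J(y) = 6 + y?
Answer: -8880/5543 ≈ -1.6020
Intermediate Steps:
J(y) = -¾ - y/8 (J(y) = -(6 + y)/8 = -¾ - y/8)
1/(J(1/(-30)) + u(9)/74) = 1/((-¾ - ⅛/(-30)) + 9/74) = 1/((-¾ - ⅛*(-1/30)) + 9*(1/74)) = 1/((-¾ + 1/240) + 9/74) = 1/(-179/240 + 9/74) = 1/(-5543/8880) = -8880/5543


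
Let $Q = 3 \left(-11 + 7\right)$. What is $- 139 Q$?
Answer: $1668$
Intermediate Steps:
$Q = -12$ ($Q = 3 \left(-4\right) = -12$)
$- 139 Q = \left(-139\right) \left(-12\right) = 1668$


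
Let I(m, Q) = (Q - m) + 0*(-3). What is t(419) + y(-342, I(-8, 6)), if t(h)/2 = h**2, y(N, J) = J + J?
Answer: 351150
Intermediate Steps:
I(m, Q) = Q - m (I(m, Q) = (Q - m) + 0 = Q - m)
y(N, J) = 2*J
t(h) = 2*h**2
t(419) + y(-342, I(-8, 6)) = 2*419**2 + 2*(6 - 1*(-8)) = 2*175561 + 2*(6 + 8) = 351122 + 2*14 = 351122 + 28 = 351150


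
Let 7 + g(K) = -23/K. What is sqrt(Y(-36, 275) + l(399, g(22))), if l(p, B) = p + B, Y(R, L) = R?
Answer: sqrt(171798)/22 ≈ 18.840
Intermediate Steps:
g(K) = -7 - 23/K
l(p, B) = B + p
sqrt(Y(-36, 275) + l(399, g(22))) = sqrt(-36 + ((-7 - 23/22) + 399)) = sqrt(-36 + (-177/22 + 399)) = sqrt(-36 + 8601/22) = sqrt(7809/22) = sqrt(171798)/22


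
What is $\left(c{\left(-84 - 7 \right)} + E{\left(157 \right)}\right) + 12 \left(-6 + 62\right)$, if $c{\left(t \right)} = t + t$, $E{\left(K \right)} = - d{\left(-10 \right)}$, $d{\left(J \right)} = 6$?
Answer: $484$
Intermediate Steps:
$E{\left(K \right)} = -6$ ($E{\left(K \right)} = \left(-1\right) 6 = -6$)
$c{\left(t \right)} = 2 t$
$\left(c{\left(-84 - 7 \right)} + E{\left(157 \right)}\right) + 12 \left(-6 + 62\right) = \left(2 \left(-84 - 7\right) - 6\right) + 12 \left(-6 + 62\right) = \left(2 \left(-91\right) - 6\right) + 12 \cdot 56 = \left(-182 - 6\right) + 672 = -188 + 672 = 484$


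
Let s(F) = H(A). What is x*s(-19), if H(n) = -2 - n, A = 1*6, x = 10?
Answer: -80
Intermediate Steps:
A = 6
s(F) = -8 (s(F) = -2 - 1*6 = -2 - 6 = -8)
x*s(-19) = 10*(-8) = -80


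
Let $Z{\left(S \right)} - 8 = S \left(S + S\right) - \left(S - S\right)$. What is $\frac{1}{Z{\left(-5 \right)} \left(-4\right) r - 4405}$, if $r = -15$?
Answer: $- \frac{1}{925} \approx -0.0010811$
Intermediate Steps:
$Z{\left(S \right)} = 8 + 2 S^{2}$ ($Z{\left(S \right)} = 8 + \left(S \left(S + S\right) - \left(S - S\right)\right) = 8 + \left(S 2 S - 0\right) = 8 + \left(2 S^{2} + 0\right) = 8 + 2 S^{2}$)
$\frac{1}{Z{\left(-5 \right)} \left(-4\right) r - 4405} = \frac{1}{\left(8 + 2 \left(-5\right)^{2}\right) \left(-4\right) \left(-15\right) - 4405} = \frac{1}{\left(8 + 2 \cdot 25\right) \left(-4\right) \left(-15\right) - 4405} = \frac{1}{\left(8 + 50\right) \left(-4\right) \left(-15\right) - 4405} = \frac{1}{58 \left(-4\right) \left(-15\right) - 4405} = \frac{1}{\left(-232\right) \left(-15\right) - 4405} = \frac{1}{3480 - 4405} = \frac{1}{-925} = - \frac{1}{925}$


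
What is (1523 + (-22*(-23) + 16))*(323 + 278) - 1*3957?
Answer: 1225088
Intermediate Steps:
(1523 + (-22*(-23) + 16))*(323 + 278) - 1*3957 = (1523 + (506 + 16))*601 - 3957 = (1523 + 522)*601 - 3957 = 2045*601 - 3957 = 1229045 - 3957 = 1225088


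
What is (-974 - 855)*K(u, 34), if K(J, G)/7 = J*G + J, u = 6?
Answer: -2688630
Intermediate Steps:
K(J, G) = 7*J + 7*G*J (K(J, G) = 7*(J*G + J) = 7*(G*J + J) = 7*(J + G*J) = 7*J + 7*G*J)
(-974 - 855)*K(u, 34) = (-974 - 855)*(7*6*(1 + 34)) = -12803*6*35 = -1829*1470 = -2688630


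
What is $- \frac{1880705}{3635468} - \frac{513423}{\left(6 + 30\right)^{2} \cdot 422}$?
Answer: $- \frac{80419806109}{55230029856} \approx -1.4561$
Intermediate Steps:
$- \frac{1880705}{3635468} - \frac{513423}{\left(6 + 30\right)^{2} \cdot 422} = \left(-1880705\right) \frac{1}{3635468} - \frac{513423}{36^{2} \cdot 422} = - \frac{1880705}{3635468} - \frac{513423}{1296 \cdot 422} = - \frac{1880705}{3635468} - \frac{513423}{546912} = - \frac{1880705}{3635468} - \frac{57047}{60768} = - \frac{80419806109}{55230029856}$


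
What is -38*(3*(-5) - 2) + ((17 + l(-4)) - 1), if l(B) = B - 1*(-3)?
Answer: 661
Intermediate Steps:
l(B) = 3 + B (l(B) = B + 3 = 3 + B)
-38*(3*(-5) - 2) + ((17 + l(-4)) - 1) = -38*(3*(-5) - 2) + ((17 + (3 - 4)) - 1) = -38*(-15 - 2) + ((17 - 1) - 1) = -38*(-17) + (16 - 1) = 646 + 15 = 661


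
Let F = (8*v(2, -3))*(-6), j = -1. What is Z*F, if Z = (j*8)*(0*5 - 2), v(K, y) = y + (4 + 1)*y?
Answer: 13824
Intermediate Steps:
v(K, y) = 6*y (v(K, y) = y + 5*y = 6*y)
Z = 16 (Z = (-1*8)*(0*5 - 2) = -8*(0 - 2) = -8*(-2) = 16)
F = 864 (F = (8*(6*(-3)))*(-6) = (8*(-18))*(-6) = -144*(-6) = 864)
Z*F = 16*864 = 13824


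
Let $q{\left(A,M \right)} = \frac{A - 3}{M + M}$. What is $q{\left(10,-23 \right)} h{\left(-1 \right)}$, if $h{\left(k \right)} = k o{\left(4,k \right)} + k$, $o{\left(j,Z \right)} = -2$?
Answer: $- \frac{7}{46} \approx -0.15217$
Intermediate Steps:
$q{\left(A,M \right)} = \frac{-3 + A}{2 M}$
$h{\left(k \right)} = - k$ ($h{\left(k \right)} = k \left(-2\right) + k = - 2 k + k = - k$)
$q{\left(10,-23 \right)} h{\left(-1 \right)} = \frac{-3 + 10}{2 \left(-23\right)} \left(\left(-1\right) \left(-1\right)\right) = \frac{1}{2} \left(- \frac{1}{23}\right) 7 \cdot 1 = \left(- \frac{7}{46}\right) 1 = - \frac{7}{46}$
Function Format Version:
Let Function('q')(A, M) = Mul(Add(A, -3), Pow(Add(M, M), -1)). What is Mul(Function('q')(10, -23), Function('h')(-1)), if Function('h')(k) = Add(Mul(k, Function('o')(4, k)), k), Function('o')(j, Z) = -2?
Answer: Rational(-7, 46) ≈ -0.15217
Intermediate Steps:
Function('q')(A, M) = Mul(Rational(1, 2), Pow(M, -1), Add(-3, A)) (Function('q')(A, M) = Mul(Add(-3, A), Pow(Mul(2, M), -1)) = Mul(Add(-3, A), Mul(Rational(1, 2), Pow(M, -1))) = Mul(Rational(1, 2), Pow(M, -1), Add(-3, A)))
Function('h')(k) = Mul(-1, k) (Function('h')(k) = Add(Mul(k, -2), k) = Add(Mul(-2, k), k) = Mul(-1, k))
Mul(Function('q')(10, -23), Function('h')(-1)) = Mul(Mul(Rational(1, 2), Pow(-23, -1), Add(-3, 10)), Mul(-1, -1)) = Mul(Mul(Rational(1, 2), Rational(-1, 23), 7), 1) = Mul(Rational(-7, 46), 1) = Rational(-7, 46)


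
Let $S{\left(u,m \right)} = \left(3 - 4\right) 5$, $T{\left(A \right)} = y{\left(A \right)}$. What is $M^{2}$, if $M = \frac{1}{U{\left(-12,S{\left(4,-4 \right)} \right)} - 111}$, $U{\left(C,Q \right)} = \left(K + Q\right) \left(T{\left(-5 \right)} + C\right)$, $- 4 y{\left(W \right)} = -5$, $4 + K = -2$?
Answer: $\frac{16}{841} \approx 0.019025$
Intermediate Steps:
$K = -6$ ($K = -4 - 2 = -6$)
$y{\left(W \right)} = \frac{5}{4}$ ($y{\left(W \right)} = \left(- \frac{1}{4}\right) \left(-5\right) = \frac{5}{4}$)
$T{\left(A \right)} = \frac{5}{4}$
$S{\left(u,m \right)} = -5$ ($S{\left(u,m \right)} = \left(-1\right) 5 = -5$)
$U{\left(C,Q \right)} = \left(-6 + Q\right) \left(\frac{5}{4} + C\right)$
$M = \frac{4}{29}$ ($M = \frac{1}{\left(- \frac{15}{2} - -72 + \frac{5}{4} \left(-5\right) - -60\right) - 111} = \frac{1}{\left(- \frac{15}{2} + 72 - \frac{25}{4} + 60\right) - 111} = \frac{1}{\frac{473}{4} - 111} = \frac{1}{\frac{29}{4}} = \frac{4}{29} \approx 0.13793$)
$M^{2} = \left(\frac{4}{29}\right)^{2} = \frac{16}{841}$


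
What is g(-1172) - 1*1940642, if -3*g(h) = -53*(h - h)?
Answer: -1940642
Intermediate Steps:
g(h) = 0 (g(h) = -(-53)*(h - h)/3 = -(-53)*0/3 = -⅓*0 = 0)
g(-1172) - 1*1940642 = 0 - 1*1940642 = 0 - 1940642 = -1940642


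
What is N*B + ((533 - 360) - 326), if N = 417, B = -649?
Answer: -270786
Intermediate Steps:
N*B + ((533 - 360) - 326) = 417*(-649) + ((533 - 360) - 326) = -270633 + (173 - 326) = -270633 - 153 = -270786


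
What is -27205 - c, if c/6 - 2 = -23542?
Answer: 114035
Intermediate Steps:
c = -141240 (c = 12 + 6*(-23542) = 12 - 141252 = -141240)
-27205 - c = -27205 - 1*(-141240) = -27205 + 141240 = 114035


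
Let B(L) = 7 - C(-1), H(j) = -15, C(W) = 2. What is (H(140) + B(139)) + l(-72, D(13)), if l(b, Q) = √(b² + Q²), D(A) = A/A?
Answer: -10 + √5185 ≈ 62.007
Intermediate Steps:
D(A) = 1
l(b, Q) = √(Q² + b²)
B(L) = 5 (B(L) = 7 - 1*2 = 7 - 2 = 5)
(H(140) + B(139)) + l(-72, D(13)) = (-15 + 5) + √(1² + (-72)²) = -10 + √(1 + 5184) = -10 + √5185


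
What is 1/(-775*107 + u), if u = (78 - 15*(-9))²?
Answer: -1/37556 ≈ -2.6627e-5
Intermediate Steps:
u = 45369 (u = (78 + 135)² = 213² = 45369)
1/(-775*107 + u) = 1/(-775*107 + 45369) = 1/(-82925 + 45369) = 1/(-37556) = -1/37556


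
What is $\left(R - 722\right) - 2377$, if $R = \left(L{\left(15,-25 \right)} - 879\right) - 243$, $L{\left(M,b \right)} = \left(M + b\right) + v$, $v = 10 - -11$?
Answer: $-4210$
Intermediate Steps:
$v = 21$ ($v = 10 + 11 = 21$)
$L{\left(M,b \right)} = 21 + M + b$ ($L{\left(M,b \right)} = \left(M + b\right) + 21 = 21 + M + b$)
$R = -1111$ ($R = \left(\left(21 + 15 - 25\right) - 879\right) - 243 = \left(11 - 879\right) - 243 = -868 - 243 = -1111$)
$\left(R - 722\right) - 2377 = \left(-1111 - 722\right) - 2377 = -1833 - 2377 = -4210$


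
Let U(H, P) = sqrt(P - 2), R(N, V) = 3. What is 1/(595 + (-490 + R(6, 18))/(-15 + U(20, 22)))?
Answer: 32320/20376311 - 487*sqrt(5)/40752622 ≈ 0.0015594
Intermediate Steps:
U(H, P) = sqrt(-2 + P)
1/(595 + (-490 + R(6, 18))/(-15 + U(20, 22))) = 1/(595 + (-490 + 3)/(-15 + sqrt(-2 + 22))) = 1/(595 - 487/(-15 + sqrt(20))) = 1/(595 - 487/(-15 + 2*sqrt(5)))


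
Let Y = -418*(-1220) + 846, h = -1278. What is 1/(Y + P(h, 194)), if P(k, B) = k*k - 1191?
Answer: 1/2142899 ≈ 4.6666e-7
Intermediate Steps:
P(k, B) = -1191 + k**2 (P(k, B) = k**2 - 1191 = -1191 + k**2)
Y = 510806 (Y = 509960 + 846 = 510806)
1/(Y + P(h, 194)) = 1/(510806 + (-1191 + (-1278)**2)) = 1/(510806 + (-1191 + 1633284)) = 1/(510806 + 1632093) = 1/2142899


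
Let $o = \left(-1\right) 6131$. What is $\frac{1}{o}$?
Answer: $- \frac{1}{6131} \approx -0.00016311$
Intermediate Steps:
$o = -6131$
$\frac{1}{o} = \frac{1}{-6131} = - \frac{1}{6131}$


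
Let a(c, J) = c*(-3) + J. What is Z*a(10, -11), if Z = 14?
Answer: -574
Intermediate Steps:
a(c, J) = J - 3*c (a(c, J) = -3*c + J = J - 3*c)
Z*a(10, -11) = 14*(-11 - 3*10) = 14*(-11 - 30) = 14*(-41) = -574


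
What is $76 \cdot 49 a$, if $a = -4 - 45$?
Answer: $-182476$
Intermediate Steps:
$a = -49$ ($a = -4 - 45 = -49$)
$76 \cdot 49 a = 76 \cdot 49 \left(-49\right) = 3724 \left(-49\right) = -182476$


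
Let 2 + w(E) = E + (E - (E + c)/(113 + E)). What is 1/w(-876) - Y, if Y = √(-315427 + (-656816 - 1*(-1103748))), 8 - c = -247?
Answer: -763/1338923 - √131505 ≈ -362.64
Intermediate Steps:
c = 255 (c = 8 - 1*(-247) = 8 + 247 = 255)
w(E) = -2 + 2*E - (255 + E)/(113 + E) (w(E) = -2 + (E + (E - (E + 255)/(113 + E))) = -2 + (E + (E - (255 + E)/(113 + E))) = -2 + (2*E - (255 + E)/(113 + E)) = -2 + 2*E - (255 + E)/(113 + E))
Y = √131505 (Y = √(-315427 + (-656816 + 1103748)) = √(-315427 + 446932) = √131505 ≈ 362.64)
1/w(-876) - Y = 1/((-481 + 2*(-876)² + 223*(-876))/(113 - 876)) - √131505 = 1/((-481 + 2*767376 - 195348)/(-763)) - √131505 = 1/(-(-481 + 1534752 - 195348)/763) - √131505 = 1/(-1/763*1338923) - √131505 = 1/(-1338923/763) - √131505 = -763/1338923 - √131505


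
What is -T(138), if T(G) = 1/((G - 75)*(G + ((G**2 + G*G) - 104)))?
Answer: -1/2401686 ≈ -4.1637e-7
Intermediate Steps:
T(G) = 1/((-75 + G)*(-104 + G + 2*G**2)) (T(G) = 1/((-75 + G)*(G + ((G**2 + G**2) - 104))) = 1/((-75 + G)*(G + (2*G**2 - 104))) = 1/((-75 + G)*(G + (-104 + 2*G**2))) = 1/((-75 + G)*(-104 + G + 2*G**2)))
-T(138) = -1/(7800 - 179*138 - 149*138**2 + 2*138**3) = -1/(7800 - 24702 - 149*19044 + 2*2628072) = -1/(7800 - 24702 - 2837556 + 5256144) = -1/2401686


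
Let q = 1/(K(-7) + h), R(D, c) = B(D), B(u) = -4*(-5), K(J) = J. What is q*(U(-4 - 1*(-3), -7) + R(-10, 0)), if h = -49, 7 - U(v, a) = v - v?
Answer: -27/56 ≈ -0.48214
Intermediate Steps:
B(u) = 20
U(v, a) = 7 (U(v, a) = 7 - (v - v) = 7 - 1*0 = 7 + 0 = 7)
R(D, c) = 20
q = -1/56 (q = 1/(-7 - 49) = 1/(-56) = -1/56 ≈ -0.017857)
q*(U(-4 - 1*(-3), -7) + R(-10, 0)) = -(7 + 20)/56 = -1/56*27 = -27/56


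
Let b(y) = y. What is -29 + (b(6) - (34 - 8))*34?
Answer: -709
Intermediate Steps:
-29 + (b(6) - (34 - 8))*34 = -29 + (6 - (34 - 8))*34 = -29 + (6 - 1*26)*34 = -29 + (6 - 26)*34 = -29 - 20*34 = -29 - 680 = -709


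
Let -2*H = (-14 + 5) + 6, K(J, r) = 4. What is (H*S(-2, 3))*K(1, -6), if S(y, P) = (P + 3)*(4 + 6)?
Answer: 360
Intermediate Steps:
S(y, P) = 30 + 10*P (S(y, P) = (3 + P)*10 = 30 + 10*P)
H = 3/2 (H = -((-14 + 5) + 6)/2 = -(-9 + 6)/2 = -1/2*(-3) = 3/2 ≈ 1.5000)
(H*S(-2, 3))*K(1, -6) = (3*(30 + 10*3)/2)*4 = (3*(30 + 30)/2)*4 = ((3/2)*60)*4 = 90*4 = 360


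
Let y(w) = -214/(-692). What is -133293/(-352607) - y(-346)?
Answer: 8390429/122002022 ≈ 0.068773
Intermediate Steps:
y(w) = 107/346 (y(w) = -214*(-1/692) = 107/346)
-133293/(-352607) - y(-346) = -133293/(-352607) - 1*107/346 = -133293*(-1/352607) - 107/346 = 133293/352607 - 107/346 = 8390429/122002022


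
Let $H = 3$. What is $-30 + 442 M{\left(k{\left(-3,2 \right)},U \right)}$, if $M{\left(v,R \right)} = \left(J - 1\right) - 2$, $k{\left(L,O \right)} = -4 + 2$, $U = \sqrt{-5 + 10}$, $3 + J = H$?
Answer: $-1356$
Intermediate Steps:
$J = 0$ ($J = -3 + 3 = 0$)
$U = \sqrt{5} \approx 2.2361$
$k{\left(L,O \right)} = -2$
$M{\left(v,R \right)} = -3$ ($M{\left(v,R \right)} = \left(0 - 1\right) - 2 = -1 - 2 = -3$)
$-30 + 442 M{\left(k{\left(-3,2 \right)},U \right)} = -30 + 442 \left(-3\right) = -30 - 1326 = -1356$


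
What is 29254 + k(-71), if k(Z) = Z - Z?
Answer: 29254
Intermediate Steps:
k(Z) = 0
29254 + k(-71) = 29254 + 0 = 29254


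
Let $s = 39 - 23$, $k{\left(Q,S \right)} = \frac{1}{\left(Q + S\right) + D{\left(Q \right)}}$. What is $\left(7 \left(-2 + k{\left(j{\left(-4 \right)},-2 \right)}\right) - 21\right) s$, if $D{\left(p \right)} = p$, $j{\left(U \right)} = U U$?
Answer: $- \frac{8344}{15} \approx -556.27$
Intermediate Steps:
$j{\left(U \right)} = U^{2}$
$k{\left(Q,S \right)} = \frac{1}{S + 2 Q}$ ($k{\left(Q,S \right)} = \frac{1}{\left(Q + S\right) + Q} = \frac{1}{S + 2 Q}$)
$s = 16$
$\left(7 \left(-2 + k{\left(j{\left(-4 \right)},-2 \right)}\right) - 21\right) s = \left(7 \left(-2 + \frac{1}{-2 + 2 \left(-4\right)^{2}}\right) - 21\right) 16 = \left(7 \left(-2 + \frac{1}{-2 + 2 \cdot 16}\right) - 21\right) 16 = \left(7 \left(-2 + \frac{1}{-2 + 32}\right) - 21\right) 16 = \left(7 \left(-2 + \frac{1}{30}\right) - 21\right) 16 = \left(7 \left(- \frac{59}{30}\right) - 21\right) 16 = \left(- \frac{413}{30} - 21\right) 16 = \left(- \frac{1043}{30}\right) 16 = - \frac{8344}{15}$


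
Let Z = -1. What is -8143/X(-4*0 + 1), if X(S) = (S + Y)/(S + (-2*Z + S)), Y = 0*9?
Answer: -32572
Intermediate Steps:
Y = 0
X(S) = S/(2 + 2*S) (X(S) = (S + 0)/(S + (-2*(-1) + S)) = S/(S + (2 + S)) = S/(2 + 2*S))
-8143/X(-4*0 + 1) = -8143*2*(1 + (-4*0 + 1))/(-4*0 + 1) = -8143*2*(1 + (0 + 1))/(0 + 1) = -8143/((1/2)*1/(1 + 1)) = -8143/((1/2)*1/2) = -8143/((1/2)*1*(1/2)) = -8143/1/4 = -8143*4 = -32572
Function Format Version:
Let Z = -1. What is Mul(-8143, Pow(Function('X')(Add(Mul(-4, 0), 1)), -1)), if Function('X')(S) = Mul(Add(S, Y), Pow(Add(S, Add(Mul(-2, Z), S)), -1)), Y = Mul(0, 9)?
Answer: -32572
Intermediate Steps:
Y = 0
Function('X')(S) = Mul(S, Pow(Add(2, Mul(2, S)), -1)) (Function('X')(S) = Mul(Add(S, 0), Pow(Add(S, Add(Mul(-2, -1), S)), -1)) = Mul(S, Pow(Add(S, Add(2, S)), -1)) = Mul(S, Pow(Add(2, Mul(2, S)), -1)))
Mul(-8143, Pow(Function('X')(Add(Mul(-4, 0), 1)), -1)) = Mul(-8143, Pow(Mul(Rational(1, 2), Add(Mul(-4, 0), 1), Pow(Add(1, Add(Mul(-4, 0), 1)), -1)), -1)) = Mul(-8143, Pow(Mul(Rational(1, 2), Add(0, 1), Pow(Add(1, Add(0, 1)), -1)), -1)) = Mul(-8143, Pow(Mul(Rational(1, 2), 1, Pow(Add(1, 1), -1)), -1)) = Mul(-8143, Pow(Mul(Rational(1, 2), 1, Pow(2, -1)), -1)) = Mul(-8143, Pow(Mul(Rational(1, 2), 1, Rational(1, 2)), -1)) = Mul(-8143, Pow(Rational(1, 4), -1)) = Mul(-8143, 4) = -32572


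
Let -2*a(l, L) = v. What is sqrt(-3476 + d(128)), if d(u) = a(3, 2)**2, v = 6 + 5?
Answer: I*sqrt(13783)/2 ≈ 58.701*I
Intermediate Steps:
v = 11
a(l, L) = -11/2 (a(l, L) = -1/2*11 = -11/2)
d(u) = 121/4 (d(u) = (-11/2)**2 = 121/4)
sqrt(-3476 + d(128)) = sqrt(-3476 + 121/4) = sqrt(-13783/4) = I*sqrt(13783)/2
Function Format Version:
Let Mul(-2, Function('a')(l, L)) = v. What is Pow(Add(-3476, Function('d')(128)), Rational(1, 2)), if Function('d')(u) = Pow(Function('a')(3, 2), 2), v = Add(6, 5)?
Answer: Mul(Rational(1, 2), I, Pow(13783, Rational(1, 2))) ≈ Mul(58.701, I)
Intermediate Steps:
v = 11
Function('a')(l, L) = Rational(-11, 2) (Function('a')(l, L) = Mul(Rational(-1, 2), 11) = Rational(-11, 2))
Function('d')(u) = Rational(121, 4) (Function('d')(u) = Pow(Rational(-11, 2), 2) = Rational(121, 4))
Pow(Add(-3476, Function('d')(128)), Rational(1, 2)) = Pow(Add(-3476, Rational(121, 4)), Rational(1, 2)) = Pow(Rational(-13783, 4), Rational(1, 2)) = Mul(Rational(1, 2), I, Pow(13783, Rational(1, 2)))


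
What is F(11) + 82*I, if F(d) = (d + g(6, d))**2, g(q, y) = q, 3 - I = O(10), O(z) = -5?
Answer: 945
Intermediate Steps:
I = 8 (I = 3 - 1*(-5) = 3 + 5 = 8)
F(d) = (6 + d)**2 (F(d) = (d + 6)**2 = (6 + d)**2)
F(11) + 82*I = (6 + 11)**2 + 82*8 = 17**2 + 656 = 289 + 656 = 945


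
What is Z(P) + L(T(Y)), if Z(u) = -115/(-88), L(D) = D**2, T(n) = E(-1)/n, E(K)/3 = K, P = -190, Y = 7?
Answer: 6427/4312 ≈ 1.4905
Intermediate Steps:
E(K) = 3*K
T(n) = -3/n (T(n) = (3*(-1))/n = -3/n)
Z(u) = 115/88 (Z(u) = -115*(-1/88) = 115/88)
Z(P) + L(T(Y)) = 115/88 + (-3/7)**2 = 115/88 + 9/49 = 6427/4312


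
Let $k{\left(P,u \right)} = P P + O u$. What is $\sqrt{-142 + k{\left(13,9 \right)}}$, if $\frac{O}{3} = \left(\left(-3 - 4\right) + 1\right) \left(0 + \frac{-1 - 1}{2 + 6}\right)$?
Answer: $\frac{3 \sqrt{30}}{2} \approx 8.2158$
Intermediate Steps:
$O = \frac{9}{2}$ ($O = 3 \left(\left(-3 - 4\right) + 1\right) \left(0 + \frac{-1 - 1}{2 + 6}\right) = 3 \left(-7 + 1\right) \left(0 - \frac{2}{8}\right) = 3 \left(- 6 \left(0 - \frac{1}{4}\right)\right) = 3 \left(\left(-6\right) \left(- \frac{1}{4}\right)\right) = 3 \cdot \frac{3}{2} = \frac{9}{2} \approx 4.5$)
$k{\left(P,u \right)} = P^{2} + \frac{9 u}{2}$ ($k{\left(P,u \right)} = P P + \frac{9 u}{2} = P^{2} + \frac{9 u}{2}$)
$\sqrt{-142 + k{\left(13,9 \right)}} = \sqrt{-142 + \left(13^{2} + \frac{9}{2} \cdot 9\right)} = \sqrt{-142 + \left(169 + \frac{81}{2}\right)} = \sqrt{-142 + \frac{419}{2}} = \sqrt{\frac{135}{2}} = \frac{3 \sqrt{30}}{2}$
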